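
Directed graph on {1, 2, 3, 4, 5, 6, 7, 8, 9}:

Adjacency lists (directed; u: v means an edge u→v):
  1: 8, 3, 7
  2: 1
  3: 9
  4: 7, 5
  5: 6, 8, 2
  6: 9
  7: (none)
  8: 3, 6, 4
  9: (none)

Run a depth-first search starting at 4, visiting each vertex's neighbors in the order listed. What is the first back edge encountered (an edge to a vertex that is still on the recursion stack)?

8→4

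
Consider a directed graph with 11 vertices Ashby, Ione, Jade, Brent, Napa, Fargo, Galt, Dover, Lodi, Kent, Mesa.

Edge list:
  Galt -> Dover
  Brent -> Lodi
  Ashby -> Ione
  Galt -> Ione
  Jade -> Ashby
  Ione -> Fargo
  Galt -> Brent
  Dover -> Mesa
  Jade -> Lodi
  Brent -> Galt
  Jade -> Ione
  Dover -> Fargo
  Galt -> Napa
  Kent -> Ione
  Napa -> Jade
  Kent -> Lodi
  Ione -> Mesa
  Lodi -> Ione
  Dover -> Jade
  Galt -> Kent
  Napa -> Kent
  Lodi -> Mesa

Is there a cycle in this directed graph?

Yes

DFS with white/gray/black marking, starting from Kent:
Kent gray
  Ione gray
    Mesa gray
    Mesa black
    Fargo gray
    Fargo black
  Ione black
  Lodi gray
    Lodi→Ione: Ione black — skip
    Lodi→Mesa: Mesa black — skip
  Lodi black
Kent black
Ashby gray
  Ashby→Ione: Ione black — skip
Ashby black
Jade gray
  Jade→Ione: Ione black — skip
  Jade→Lodi: Lodi black — skip
  Jade→Ashby: Ashby black — skip
Jade black
Brent gray
  Brent→Lodi: Lodi black — skip
  Galt gray
    Galt→Ione: Ione black — skip
    Galt→Brent: Brent is gray → back edge
Back edge found, so a cycle exists: Brent → Galt → Brent.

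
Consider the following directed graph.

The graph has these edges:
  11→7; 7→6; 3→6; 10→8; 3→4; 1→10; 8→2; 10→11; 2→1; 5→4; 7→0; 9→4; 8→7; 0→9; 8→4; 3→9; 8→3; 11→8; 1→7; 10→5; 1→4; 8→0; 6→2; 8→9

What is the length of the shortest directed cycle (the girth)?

For each vertex v, BFS finds the shortest path from v back to v.
The shortest such closed walk is 10 → 8 → 2 → 1 → 10, length 4.

4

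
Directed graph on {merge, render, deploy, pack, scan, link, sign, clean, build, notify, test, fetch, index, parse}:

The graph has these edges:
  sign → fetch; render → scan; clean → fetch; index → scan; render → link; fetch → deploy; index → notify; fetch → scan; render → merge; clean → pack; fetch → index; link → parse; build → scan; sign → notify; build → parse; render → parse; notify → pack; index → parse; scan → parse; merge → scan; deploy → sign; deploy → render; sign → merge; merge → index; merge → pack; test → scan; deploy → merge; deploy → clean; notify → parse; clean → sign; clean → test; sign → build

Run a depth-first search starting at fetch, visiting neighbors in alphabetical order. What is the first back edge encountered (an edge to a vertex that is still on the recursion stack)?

DFS from fetch (visiting neighbors in alphabetical order); mark gray on enter, black on exit:
fetch gray
  deploy gray
    clean gray
      clean→fetch: fetch is gray → back edge
First back edge: clean → fetch.

clean→fetch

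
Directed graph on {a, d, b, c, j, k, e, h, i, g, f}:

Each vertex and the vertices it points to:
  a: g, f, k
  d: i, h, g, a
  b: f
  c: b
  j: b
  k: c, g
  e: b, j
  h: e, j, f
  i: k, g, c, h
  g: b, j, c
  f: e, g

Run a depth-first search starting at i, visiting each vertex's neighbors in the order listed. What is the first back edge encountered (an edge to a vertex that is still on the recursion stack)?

DFS from i (visiting each vertex's neighbors in the order listed); mark gray on enter, black on exit:
i gray
  k gray
    c gray
      b gray
        f gray
          e gray
            e→b: b is gray → back edge
First back edge: e → b.

e->b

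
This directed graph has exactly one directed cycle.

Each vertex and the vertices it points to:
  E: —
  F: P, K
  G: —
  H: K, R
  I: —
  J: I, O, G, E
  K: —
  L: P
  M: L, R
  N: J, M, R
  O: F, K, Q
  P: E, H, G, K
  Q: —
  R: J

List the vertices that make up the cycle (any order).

F, H, J, O, P, R

DFS with gray/black marking from J:
J gray
  I gray
  I black
  O gray
    F gray
      P gray
        E gray
        E black
        H gray
          K gray
          K black
          R gray
            R→J: J is gray → back edge
Back edge closes the cycle J → O → F → P → H → R → J; its vertices are {F, H, J, O, P, R}.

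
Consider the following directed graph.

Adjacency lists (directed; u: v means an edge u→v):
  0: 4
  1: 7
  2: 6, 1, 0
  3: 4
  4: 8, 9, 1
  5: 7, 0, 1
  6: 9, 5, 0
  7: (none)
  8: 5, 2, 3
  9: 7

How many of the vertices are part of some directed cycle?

7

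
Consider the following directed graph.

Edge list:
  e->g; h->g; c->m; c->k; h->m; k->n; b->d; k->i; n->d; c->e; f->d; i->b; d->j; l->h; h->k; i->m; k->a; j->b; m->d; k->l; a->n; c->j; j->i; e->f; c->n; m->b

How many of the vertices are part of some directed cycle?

8

A vertex is on a directed cycle iff it belongs to a strongly connected component of size ≥ 2 (or has a self-loop).
The vertices on cycles are {b, d, h, i, j, k, l, m} — 8 in total.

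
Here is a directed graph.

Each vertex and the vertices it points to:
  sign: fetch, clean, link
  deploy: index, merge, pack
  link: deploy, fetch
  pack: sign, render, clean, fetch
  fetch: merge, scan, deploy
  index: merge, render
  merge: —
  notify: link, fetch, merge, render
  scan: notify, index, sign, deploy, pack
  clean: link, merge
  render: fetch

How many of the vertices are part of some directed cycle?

10

A vertex is on a directed cycle iff it belongs to a strongly connected component of size ≥ 2 (or has a self-loop).
The vertices on cycles are {link, pack, scan, sign, clean, fetch, index, deploy, notify, render} — 10 in total.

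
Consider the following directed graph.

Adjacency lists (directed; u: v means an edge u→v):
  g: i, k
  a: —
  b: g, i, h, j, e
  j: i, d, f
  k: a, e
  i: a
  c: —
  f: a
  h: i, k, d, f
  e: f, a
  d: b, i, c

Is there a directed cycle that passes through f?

No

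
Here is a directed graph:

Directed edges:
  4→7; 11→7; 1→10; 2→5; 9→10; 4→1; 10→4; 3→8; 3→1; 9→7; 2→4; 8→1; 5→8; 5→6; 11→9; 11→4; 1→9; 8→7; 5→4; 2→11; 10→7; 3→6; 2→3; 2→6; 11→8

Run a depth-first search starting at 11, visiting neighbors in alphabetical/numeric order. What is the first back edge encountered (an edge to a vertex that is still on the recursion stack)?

10→4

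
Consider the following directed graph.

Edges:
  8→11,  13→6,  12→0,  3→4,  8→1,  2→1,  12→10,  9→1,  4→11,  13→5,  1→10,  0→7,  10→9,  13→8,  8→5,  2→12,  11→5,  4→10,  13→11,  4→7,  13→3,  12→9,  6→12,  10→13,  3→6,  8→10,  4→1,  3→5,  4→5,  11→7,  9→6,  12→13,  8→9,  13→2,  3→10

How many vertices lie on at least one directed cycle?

10

A vertex is on a directed cycle iff it belongs to a strongly connected component of size ≥ 2 (or has a self-loop).
The vertices on cycles are {1, 2, 3, 4, 6, 8, 9, 10, 12, 13} — 10 in total.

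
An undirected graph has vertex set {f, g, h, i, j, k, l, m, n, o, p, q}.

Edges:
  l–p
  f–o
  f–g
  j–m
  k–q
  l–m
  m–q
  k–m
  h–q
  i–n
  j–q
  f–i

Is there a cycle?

Yes

DFS, tracking each vertex's parent; an edge to a visited non-parent vertex closes a cycle.
Start from o:
visit o (parent –)
  visit f (parent o)
    visit i (parent f)
      visit n (parent i)
        n–i: parent, skip
      i–f: parent, skip
    visit g (parent f)
      g–f: parent, skip
    f–o: parent, skip
visit h (parent –)
  visit q (parent h)
    visit m (parent q)
      visit l (parent m)
        l–m: parent, skip
        visit p (parent l)
          p–l: parent, skip
      visit j (parent m)
        j–q: q visited and ≠ parent → cycle
Cycle: q – m – j – q.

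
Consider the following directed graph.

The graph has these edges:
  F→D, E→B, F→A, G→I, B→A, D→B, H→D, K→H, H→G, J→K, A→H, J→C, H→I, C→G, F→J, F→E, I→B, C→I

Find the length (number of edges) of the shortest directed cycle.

4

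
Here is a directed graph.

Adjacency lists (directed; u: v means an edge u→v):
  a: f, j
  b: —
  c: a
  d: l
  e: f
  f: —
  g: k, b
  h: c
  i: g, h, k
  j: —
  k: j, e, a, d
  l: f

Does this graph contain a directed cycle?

DFS with white/gray/black marking, starting from h:
h gray
  c gray
    a gray
      f gray
      f black
      j gray
      j black
    a black
  c black
h black
b gray
b black
d gray
  l gray
    l→f: f black — skip
  l black
d black
e gray
  e→f: f black — skip
e black
g gray
  k gray
    k→j: j black — skip
    k→e: e black — skip
    k→a: a black — skip
    k→d: d black — skip
  k black
  g→b: b black — skip
g black
i gray
  i→g: g black — skip
  i→h: h black — skip
  i→k: k black — skip
i black
Every edge goes to a white or black vertex — no back edge, so the graph is acyclic.

No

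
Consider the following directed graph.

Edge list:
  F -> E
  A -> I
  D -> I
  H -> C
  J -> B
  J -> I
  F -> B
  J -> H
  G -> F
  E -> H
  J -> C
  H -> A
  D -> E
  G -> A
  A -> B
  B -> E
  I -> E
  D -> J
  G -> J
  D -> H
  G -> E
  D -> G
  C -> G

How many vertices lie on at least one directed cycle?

A vertex is on a directed cycle iff it belongs to a strongly connected component of size ≥ 2 (or has a self-loop).
The vertices on cycles are {A, B, C, E, F, G, H, I, J} — 9 in total.

9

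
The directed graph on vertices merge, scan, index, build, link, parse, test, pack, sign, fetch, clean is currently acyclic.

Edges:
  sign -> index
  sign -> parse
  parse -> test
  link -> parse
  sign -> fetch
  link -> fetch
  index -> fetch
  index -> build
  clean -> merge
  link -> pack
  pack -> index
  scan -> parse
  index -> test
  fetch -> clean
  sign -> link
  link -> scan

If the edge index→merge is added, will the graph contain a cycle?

No

Adding index→merge creates a cycle iff merge can already reach index.
Explore from merge: no path reaches index. The graph stays acyclic.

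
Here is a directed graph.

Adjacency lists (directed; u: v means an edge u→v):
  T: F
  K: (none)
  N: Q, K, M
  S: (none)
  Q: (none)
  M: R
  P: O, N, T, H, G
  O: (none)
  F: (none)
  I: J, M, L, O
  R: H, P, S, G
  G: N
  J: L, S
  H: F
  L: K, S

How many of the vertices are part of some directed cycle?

5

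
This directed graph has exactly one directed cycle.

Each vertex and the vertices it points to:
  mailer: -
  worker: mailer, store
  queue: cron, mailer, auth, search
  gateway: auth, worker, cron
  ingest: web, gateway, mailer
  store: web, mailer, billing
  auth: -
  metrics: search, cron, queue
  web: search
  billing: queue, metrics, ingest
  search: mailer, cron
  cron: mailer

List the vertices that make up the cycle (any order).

DFS with gray/black marking from store:
store gray
  web gray
    search gray
      mailer gray
      mailer black
      cron gray
        cron→mailer: mailer black — skip
      cron black
    search black
  web black
  store→mailer: mailer black — skip
  billing gray
    queue gray
      queue→cron: cron black — skip
      queue→mailer: mailer black — skip
      auth gray
      auth black
      queue→search: search black — skip
    queue black
    metrics gray
      metrics→search: search black — skip
      metrics→cron: cron black — skip
      metrics→queue: queue black — skip
    metrics black
    ingest gray
      ingest→web: web black — skip
      gateway gray
        gateway→auth: auth black — skip
        worker gray
          worker→mailer: mailer black — skip
          worker→store: store is gray → back edge
Back edge closes the cycle store → billing → ingest → gateway → worker → store; its vertices are {store, ingest, worker, billing, gateway}.

store, ingest, worker, billing, gateway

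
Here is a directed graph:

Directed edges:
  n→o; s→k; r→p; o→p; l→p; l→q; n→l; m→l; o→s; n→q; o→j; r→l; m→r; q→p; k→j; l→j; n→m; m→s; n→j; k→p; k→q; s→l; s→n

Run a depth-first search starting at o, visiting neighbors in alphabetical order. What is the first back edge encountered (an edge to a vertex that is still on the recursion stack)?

m->s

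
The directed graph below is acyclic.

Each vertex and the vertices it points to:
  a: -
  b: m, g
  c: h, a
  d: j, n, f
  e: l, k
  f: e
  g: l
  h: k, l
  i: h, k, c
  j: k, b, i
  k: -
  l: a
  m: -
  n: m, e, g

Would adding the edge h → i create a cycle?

Yes

Adding h→i creates a cycle iff i can already reach h.
Path from i: i → h.
So i → … → h → i is a cycle.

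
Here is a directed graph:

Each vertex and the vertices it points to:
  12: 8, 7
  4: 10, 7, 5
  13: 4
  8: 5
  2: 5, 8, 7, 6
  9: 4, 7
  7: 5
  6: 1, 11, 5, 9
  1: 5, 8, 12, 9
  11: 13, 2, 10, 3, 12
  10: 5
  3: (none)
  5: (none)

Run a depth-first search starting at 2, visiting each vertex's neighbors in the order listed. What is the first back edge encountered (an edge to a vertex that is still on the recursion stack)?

11->2

DFS from 2 (visiting each vertex's neighbors in the order listed); mark gray on enter, black on exit:
2 gray
  5 gray
  5 black
  8 gray
    8→5: 5 black — skip
  8 black
  7 gray
    7→5: 5 black — skip
  7 black
  6 gray
    1 gray
      1→5: 5 black — skip
      1→8: 8 black — skip
      12 gray
        12→8: 8 black — skip
        12→7: 7 black — skip
      12 black
      9 gray
        4 gray
          10 gray
            10→5: 5 black — skip
          10 black
          4→7: 7 black — skip
          4→5: 5 black — skip
        4 black
        9→7: 7 black — skip
      9 black
    1 black
    11 gray
      13 gray
        13→4: 4 black — skip
      13 black
      11→2: 2 is gray → back edge
First back edge: 11 → 2.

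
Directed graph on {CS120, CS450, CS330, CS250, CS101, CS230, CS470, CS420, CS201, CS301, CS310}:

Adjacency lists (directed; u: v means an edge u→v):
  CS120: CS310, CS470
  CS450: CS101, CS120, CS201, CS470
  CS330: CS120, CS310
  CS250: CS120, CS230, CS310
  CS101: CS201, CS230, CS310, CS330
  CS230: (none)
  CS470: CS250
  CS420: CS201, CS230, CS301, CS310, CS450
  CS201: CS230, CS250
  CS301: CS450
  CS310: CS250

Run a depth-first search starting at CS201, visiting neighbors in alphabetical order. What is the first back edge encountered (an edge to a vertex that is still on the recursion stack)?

CS310->CS250

DFS from CS201 (visiting neighbors in alphabetical order); mark gray on enter, black on exit:
CS201 gray
  CS230 gray
  CS230 black
  CS250 gray
    CS120 gray
      CS310 gray
        CS310→CS250: CS250 is gray → back edge
First back edge: CS310 → CS250.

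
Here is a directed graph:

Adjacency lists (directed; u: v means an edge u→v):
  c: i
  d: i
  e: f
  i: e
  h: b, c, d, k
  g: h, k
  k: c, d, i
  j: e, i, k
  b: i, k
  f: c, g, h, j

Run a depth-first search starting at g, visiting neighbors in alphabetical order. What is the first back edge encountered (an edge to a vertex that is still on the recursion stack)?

DFS from g (visiting neighbors in alphabetical order); mark gray on enter, black on exit:
g gray
  h gray
    b gray
      i gray
        e gray
          f gray
            c gray
              c→i: i is gray → back edge
First back edge: c → i.

c→i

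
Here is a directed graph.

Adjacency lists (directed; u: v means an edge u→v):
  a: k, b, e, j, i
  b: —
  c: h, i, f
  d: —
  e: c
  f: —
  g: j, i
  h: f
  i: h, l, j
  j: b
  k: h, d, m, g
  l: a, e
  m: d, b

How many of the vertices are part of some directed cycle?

7

A vertex is on a directed cycle iff it belongs to a strongly connected component of size ≥ 2 (or has a self-loop).
The vertices on cycles are {a, c, e, g, i, k, l} — 7 in total.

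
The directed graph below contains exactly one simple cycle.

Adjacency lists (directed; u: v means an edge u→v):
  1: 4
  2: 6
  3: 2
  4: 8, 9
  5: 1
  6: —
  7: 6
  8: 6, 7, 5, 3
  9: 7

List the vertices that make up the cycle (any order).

1, 4, 5, 8

DFS with gray/black marking from 4:
4 gray
  8 gray
    6 gray
    6 black
    7 gray
      7→6: 6 black — skip
    7 black
    5 gray
      1 gray
        1→4: 4 is gray → back edge
Back edge closes the cycle 4 → 8 → 5 → 1 → 4; its vertices are {1, 4, 5, 8}.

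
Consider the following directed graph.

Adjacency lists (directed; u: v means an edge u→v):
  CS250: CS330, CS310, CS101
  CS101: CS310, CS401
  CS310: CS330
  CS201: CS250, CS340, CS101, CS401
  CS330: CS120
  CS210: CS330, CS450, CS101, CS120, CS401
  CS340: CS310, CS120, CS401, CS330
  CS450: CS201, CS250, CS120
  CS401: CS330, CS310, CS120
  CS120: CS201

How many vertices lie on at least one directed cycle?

8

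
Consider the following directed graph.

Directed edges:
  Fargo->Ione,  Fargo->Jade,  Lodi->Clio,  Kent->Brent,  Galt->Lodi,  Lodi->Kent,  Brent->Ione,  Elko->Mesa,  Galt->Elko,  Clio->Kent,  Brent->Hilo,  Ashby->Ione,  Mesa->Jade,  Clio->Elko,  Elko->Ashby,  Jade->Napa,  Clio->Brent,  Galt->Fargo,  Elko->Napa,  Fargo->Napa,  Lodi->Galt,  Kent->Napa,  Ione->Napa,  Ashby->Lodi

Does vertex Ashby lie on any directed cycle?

Yes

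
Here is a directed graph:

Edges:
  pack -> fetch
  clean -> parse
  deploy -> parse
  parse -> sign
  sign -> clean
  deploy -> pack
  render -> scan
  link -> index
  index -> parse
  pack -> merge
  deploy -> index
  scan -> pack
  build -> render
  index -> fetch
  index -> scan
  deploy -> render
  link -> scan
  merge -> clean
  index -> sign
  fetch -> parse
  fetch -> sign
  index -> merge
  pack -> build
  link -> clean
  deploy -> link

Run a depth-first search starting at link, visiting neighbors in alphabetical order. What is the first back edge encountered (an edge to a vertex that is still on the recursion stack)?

DFS from link (visiting neighbors in alphabetical order); mark gray on enter, black on exit:
link gray
  clean gray
    parse gray
      sign gray
        sign→clean: clean is gray → back edge
First back edge: sign → clean.

sign→clean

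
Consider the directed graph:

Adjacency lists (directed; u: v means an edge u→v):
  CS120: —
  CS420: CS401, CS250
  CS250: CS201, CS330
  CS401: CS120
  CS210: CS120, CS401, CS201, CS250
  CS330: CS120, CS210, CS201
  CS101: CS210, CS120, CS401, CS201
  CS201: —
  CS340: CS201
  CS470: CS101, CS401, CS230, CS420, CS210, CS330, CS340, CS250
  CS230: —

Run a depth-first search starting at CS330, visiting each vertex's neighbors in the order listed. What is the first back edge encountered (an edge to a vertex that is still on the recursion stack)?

DFS from CS330 (visiting each vertex's neighbors in the order listed); mark gray on enter, black on exit:
CS330 gray
  CS120 gray
  CS120 black
  CS210 gray
    CS210→CS120: CS120 black — skip
    CS401 gray
      CS401→CS120: CS120 black — skip
    CS401 black
    CS201 gray
    CS201 black
    CS250 gray
      CS250→CS201: CS201 black — skip
      CS250→CS330: CS330 is gray → back edge
First back edge: CS250 → CS330.

CS250->CS330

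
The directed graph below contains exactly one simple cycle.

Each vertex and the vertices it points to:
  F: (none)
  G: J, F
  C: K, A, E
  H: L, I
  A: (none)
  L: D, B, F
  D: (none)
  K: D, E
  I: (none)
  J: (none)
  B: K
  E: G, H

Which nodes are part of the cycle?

B, E, H, K, L

DFS with gray/black marking from E:
E gray
  G gray
    J gray
    J black
    F gray
    F black
  G black
  H gray
    L gray
      D gray
      D black
      B gray
        K gray
          K→D: D black — skip
          K→E: E is gray → back edge
Back edge closes the cycle E → H → L → B → K → E; its vertices are {B, E, H, K, L}.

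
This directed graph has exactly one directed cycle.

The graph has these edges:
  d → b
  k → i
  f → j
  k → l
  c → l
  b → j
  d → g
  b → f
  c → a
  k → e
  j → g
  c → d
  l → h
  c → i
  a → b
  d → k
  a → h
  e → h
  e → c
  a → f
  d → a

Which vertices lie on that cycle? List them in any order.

c, d, e, k

DFS with gray/black marking from c:
c gray
  l gray
    h gray
    h black
  l black
  i gray
  i black
  d gray
    b gray
      j gray
        g gray
        g black
      j black
      f gray
        f→j: j black — skip
      f black
    b black
    a gray
      a→b: b black — skip
      a→f: f black — skip
      a→h: h black — skip
    a black
    k gray
      e gray
        e→h: h black — skip
        e→c: c is gray → back edge
Back edge closes the cycle c → d → k → e → c; its vertices are {c, d, e, k}.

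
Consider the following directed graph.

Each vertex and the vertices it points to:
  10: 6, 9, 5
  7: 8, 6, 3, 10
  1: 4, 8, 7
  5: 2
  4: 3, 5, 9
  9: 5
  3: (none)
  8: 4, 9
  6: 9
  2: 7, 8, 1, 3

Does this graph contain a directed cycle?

DFS with white/gray/black marking, starting from 2:
2 gray
  7 gray
    8 gray
      4 gray
        3 gray
        3 black
        5 gray
          5→2: 2 is gray → back edge
Back edge found, so a cycle exists: 2 → 7 → 8 → 4 → 5 → 2.

Yes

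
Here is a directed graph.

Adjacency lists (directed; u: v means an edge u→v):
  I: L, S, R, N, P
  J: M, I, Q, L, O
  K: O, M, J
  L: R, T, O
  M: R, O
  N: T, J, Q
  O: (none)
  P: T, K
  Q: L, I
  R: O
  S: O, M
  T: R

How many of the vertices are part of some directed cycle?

6

A vertex is on a directed cycle iff it belongs to a strongly connected component of size ≥ 2 (or has a self-loop).
The vertices on cycles are {I, J, K, N, P, Q} — 6 in total.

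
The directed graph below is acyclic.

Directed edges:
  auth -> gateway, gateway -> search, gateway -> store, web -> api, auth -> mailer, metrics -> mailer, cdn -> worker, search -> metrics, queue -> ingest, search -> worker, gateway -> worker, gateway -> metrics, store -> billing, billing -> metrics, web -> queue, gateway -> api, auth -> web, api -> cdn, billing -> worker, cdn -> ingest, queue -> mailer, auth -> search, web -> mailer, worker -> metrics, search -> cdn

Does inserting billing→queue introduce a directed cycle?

No

Adding billing→queue creates a cycle iff queue can already reach billing.
Explore from queue: no path reaches billing. The graph stays acyclic.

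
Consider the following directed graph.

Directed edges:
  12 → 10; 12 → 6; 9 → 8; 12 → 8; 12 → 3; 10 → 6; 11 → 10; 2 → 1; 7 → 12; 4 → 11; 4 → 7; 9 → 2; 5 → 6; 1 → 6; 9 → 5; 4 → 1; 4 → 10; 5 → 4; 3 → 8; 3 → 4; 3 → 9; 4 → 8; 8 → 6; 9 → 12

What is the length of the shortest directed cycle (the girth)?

3

For each vertex v, BFS finds the shortest path from v back to v.
The shortest such closed walk is 3 → 9 → 12 → 3, length 3.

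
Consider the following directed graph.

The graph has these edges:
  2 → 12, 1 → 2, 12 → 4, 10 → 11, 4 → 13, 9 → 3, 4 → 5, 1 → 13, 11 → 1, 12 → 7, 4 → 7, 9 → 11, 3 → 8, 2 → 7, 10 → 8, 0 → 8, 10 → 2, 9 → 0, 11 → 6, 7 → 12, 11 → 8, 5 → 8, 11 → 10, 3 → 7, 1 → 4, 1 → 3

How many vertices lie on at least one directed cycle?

5

A vertex is on a directed cycle iff it belongs to a strongly connected component of size ≥ 2 (or has a self-loop).
The vertices on cycles are {4, 7, 10, 11, 12} — 5 in total.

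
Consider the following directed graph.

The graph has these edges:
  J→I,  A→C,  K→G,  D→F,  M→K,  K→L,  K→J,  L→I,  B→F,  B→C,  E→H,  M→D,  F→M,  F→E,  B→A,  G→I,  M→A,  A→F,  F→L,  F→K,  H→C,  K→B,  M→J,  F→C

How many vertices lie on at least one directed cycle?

A vertex is on a directed cycle iff it belongs to a strongly connected component of size ≥ 2 (or has a self-loop).
The vertices on cycles are {A, B, D, F, K, M} — 6 in total.

6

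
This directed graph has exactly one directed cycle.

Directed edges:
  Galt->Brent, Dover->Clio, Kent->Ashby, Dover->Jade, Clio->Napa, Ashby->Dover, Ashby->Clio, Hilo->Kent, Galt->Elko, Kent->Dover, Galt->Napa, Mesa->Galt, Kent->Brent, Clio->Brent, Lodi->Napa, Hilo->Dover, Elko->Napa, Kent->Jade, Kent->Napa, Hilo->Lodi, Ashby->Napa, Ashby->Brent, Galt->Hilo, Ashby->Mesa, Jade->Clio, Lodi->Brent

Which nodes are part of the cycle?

Galt, Hilo, Kent, Mesa, Ashby

DFS with gray/black marking from Ashby:
Ashby gray
  Mesa gray
    Galt gray
      Napa gray
      Napa black
      Hilo gray
        Lodi gray
          Brent gray
          Brent black
          Lodi→Napa: Napa black — skip
        Lodi black
        Dover gray
          Jade gray
            Clio gray
              Clio→Brent: Brent black — skip
              Clio→Napa: Napa black — skip
            Clio black
          Jade black
          Dover→Clio: Clio black — skip
        Dover black
        Kent gray
          Kent→Brent: Brent black — skip
          Kent→Ashby: Ashby is gray → back edge
Back edge closes the cycle Ashby → Mesa → Galt → Hilo → Kent → Ashby; its vertices are {Galt, Hilo, Kent, Mesa, Ashby}.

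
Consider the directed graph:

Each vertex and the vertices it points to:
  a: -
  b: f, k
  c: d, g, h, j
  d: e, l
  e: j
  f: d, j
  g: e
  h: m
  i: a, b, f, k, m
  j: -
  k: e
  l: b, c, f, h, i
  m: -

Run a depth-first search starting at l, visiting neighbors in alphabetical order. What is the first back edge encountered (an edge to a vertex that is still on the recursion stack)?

d→l

DFS from l (visiting neighbors in alphabetical order); mark gray on enter, black on exit:
l gray
  b gray
    f gray
      d gray
        e gray
          j gray
          j black
        e black
        d→l: l is gray → back edge
First back edge: d → l.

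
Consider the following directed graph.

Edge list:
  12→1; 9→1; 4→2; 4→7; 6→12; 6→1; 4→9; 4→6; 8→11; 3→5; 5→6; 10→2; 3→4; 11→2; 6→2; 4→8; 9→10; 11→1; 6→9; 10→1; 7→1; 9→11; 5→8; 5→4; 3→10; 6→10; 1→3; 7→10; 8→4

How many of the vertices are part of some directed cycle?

11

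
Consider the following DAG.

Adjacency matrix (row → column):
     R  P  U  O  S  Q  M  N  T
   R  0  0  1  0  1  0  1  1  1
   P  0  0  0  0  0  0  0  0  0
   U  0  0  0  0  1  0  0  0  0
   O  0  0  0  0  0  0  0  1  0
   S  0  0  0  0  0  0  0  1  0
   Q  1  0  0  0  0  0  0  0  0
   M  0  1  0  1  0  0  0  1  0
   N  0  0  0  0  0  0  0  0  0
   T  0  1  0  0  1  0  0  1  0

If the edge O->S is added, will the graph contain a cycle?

Adding O→S creates a cycle iff S can already reach O.
Explore from S: no path reaches O. The graph stays acyclic.

No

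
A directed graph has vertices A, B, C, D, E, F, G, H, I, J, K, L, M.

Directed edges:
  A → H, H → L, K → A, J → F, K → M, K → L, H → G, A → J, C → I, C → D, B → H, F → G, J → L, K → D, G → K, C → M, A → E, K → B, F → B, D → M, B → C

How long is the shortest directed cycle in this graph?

For each vertex v, BFS finds the shortest path from v back to v.
The shortest such closed walk is K → A → H → G → K, length 4.

4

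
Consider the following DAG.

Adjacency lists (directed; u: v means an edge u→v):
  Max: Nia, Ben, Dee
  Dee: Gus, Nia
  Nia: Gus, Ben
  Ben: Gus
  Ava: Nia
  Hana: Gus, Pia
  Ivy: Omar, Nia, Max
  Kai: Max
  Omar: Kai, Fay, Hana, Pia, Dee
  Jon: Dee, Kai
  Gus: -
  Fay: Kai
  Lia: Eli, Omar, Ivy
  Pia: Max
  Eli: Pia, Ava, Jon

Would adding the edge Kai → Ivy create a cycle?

Yes

Adding Kai→Ivy creates a cycle iff Ivy can already reach Kai.
Path from Ivy: Ivy → Omar → Kai.
So Ivy → … → Kai → Ivy is a cycle.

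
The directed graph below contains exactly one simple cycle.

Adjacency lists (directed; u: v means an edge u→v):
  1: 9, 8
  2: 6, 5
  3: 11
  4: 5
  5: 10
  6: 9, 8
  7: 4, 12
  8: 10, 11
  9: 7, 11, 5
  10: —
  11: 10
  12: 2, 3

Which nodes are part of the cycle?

2, 6, 7, 9, 12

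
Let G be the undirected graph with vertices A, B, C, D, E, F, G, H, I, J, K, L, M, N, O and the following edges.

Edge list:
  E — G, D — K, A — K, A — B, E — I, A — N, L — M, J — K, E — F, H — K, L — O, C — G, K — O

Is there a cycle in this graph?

DFS, tracking each vertex's parent; an edge to a visited non-parent vertex closes a cycle.
Start from O:
visit O (parent –)
  visit K (parent O)
    K–O: parent, skip
    visit H (parent K)
      H–K: parent, skip
    visit J (parent K)
      J–K: parent, skip
    visit D (parent K)
      D–K: parent, skip
    visit A (parent K)
      A–K: parent, skip
      visit N (parent A)
        N–A: parent, skip
      visit B (parent A)
        B–A: parent, skip
  visit L (parent O)
    L–O: parent, skip
    visit M (parent L)
      M–L: parent, skip
visit C (parent –)
  visit G (parent C)
    G–C: parent, skip
    visit E (parent G)
      visit I (parent E)
        I–E: parent, skip
      visit F (parent E)
        F–E: parent, skip
      E–G: parent, skip
No non-parent visited neighbor found — the graph is a forest.

No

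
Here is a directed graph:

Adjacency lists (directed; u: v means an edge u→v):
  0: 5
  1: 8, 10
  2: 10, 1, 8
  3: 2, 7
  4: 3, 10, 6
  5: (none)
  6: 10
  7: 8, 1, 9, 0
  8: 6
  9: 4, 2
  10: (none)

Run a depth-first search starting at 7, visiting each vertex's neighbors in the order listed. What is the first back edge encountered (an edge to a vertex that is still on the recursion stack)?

DFS from 7 (visiting each vertex's neighbors in the order listed); mark gray on enter, black on exit:
7 gray
  8 gray
    6 gray
      10 gray
      10 black
    6 black
  8 black
  1 gray
    1→8: 8 black — skip
    1→10: 10 black — skip
  1 black
  9 gray
    4 gray
      3 gray
        2 gray
          2→10: 10 black — skip
          2→1: 1 black — skip
          2→8: 8 black — skip
        2 black
        3→7: 7 is gray → back edge
First back edge: 3 → 7.

3→7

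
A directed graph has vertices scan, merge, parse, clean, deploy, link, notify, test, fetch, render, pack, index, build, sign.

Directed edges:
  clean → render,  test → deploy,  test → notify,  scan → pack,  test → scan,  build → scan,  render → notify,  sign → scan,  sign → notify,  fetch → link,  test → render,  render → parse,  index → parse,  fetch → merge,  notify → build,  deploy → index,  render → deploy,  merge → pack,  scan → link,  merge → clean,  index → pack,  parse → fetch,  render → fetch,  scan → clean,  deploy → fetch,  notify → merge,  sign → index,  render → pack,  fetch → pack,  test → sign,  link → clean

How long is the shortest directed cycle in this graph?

4

For each vertex v, BFS finds the shortest path from v back to v.
The shortest such closed walk is render → notify → merge → clean → render, length 4.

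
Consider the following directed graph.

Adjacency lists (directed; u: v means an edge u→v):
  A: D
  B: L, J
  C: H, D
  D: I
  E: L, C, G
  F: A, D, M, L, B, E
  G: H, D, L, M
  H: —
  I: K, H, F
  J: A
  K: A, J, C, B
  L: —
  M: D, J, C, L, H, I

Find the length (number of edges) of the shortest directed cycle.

For each vertex v, BFS finds the shortest path from v back to v.
The shortest such closed walk is M → I → F → M, length 3.

3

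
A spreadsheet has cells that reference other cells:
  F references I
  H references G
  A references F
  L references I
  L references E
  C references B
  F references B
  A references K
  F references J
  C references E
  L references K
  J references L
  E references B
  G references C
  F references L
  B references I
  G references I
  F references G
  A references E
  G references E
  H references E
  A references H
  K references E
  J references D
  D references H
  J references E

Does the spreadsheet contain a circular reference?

No

DFS with white/gray/black marking, starting from K:
K gray
  E gray
    B gray
      I gray
      I black
    B black
  E black
K black
A gray
  F gray
    J gray
      L gray
        L→K: K black — skip
        L→E: E black — skip
        L→I: I black — skip
      L black
      J→E: E black — skip
      D gray
        H gray
          H→E: E black — skip
          G gray
            G→E: E black — skip
            C gray
              C→E: E black — skip
              C→B: B black — skip
            C black
            G→I: I black — skip
          G black
        H black
      D black
    J black
    F→G: G black — skip
    F→L: L black — skip
    F→I: I black — skip
    F→B: B black — skip
  F black
  A→E: E black — skip
  A→H: H black — skip
  A→K: K black — skip
A black
Every edge goes to a white or black vertex — no back edge, so the graph is acyclic.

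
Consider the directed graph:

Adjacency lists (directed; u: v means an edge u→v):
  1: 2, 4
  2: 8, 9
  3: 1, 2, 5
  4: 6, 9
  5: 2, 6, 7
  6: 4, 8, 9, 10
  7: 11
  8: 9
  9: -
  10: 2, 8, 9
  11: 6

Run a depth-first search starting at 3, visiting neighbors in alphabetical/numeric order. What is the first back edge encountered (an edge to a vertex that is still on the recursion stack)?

6→4

DFS from 3 (visiting neighbors in alphabetical/numeric order); mark gray on enter, black on exit:
3 gray
  1 gray
    2 gray
      8 gray
        9 gray
        9 black
      8 black
      2→9: 9 black — skip
    2 black
    4 gray
      6 gray
        6→4: 4 is gray → back edge
First back edge: 6 → 4.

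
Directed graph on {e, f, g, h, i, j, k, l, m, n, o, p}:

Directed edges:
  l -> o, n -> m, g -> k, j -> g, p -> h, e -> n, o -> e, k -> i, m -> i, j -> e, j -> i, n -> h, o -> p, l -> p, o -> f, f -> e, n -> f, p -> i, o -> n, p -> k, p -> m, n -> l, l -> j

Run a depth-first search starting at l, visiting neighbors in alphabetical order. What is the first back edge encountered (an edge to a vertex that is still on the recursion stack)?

f->e

DFS from l (visiting neighbors in alphabetical order); mark gray on enter, black on exit:
l gray
  j gray
    e gray
      n gray
        f gray
          f→e: e is gray → back edge
First back edge: f → e.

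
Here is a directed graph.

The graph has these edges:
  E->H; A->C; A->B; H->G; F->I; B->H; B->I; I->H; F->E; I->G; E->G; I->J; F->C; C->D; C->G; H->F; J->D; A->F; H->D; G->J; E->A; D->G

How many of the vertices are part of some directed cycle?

9

A vertex is on a directed cycle iff it belongs to a strongly connected component of size ≥ 2 (or has a self-loop).
The vertices on cycles are {A, B, D, E, F, G, H, I, J} — 9 in total.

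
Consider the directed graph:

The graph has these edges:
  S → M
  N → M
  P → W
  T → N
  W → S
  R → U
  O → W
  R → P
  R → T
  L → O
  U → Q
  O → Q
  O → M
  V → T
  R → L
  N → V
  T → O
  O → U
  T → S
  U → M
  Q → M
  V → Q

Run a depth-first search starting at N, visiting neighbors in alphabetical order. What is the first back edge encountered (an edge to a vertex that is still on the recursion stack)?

DFS from N (visiting neighbors in alphabetical order); mark gray on enter, black on exit:
N gray
  M gray
  M black
  V gray
    Q gray
      Q→M: M black — skip
    Q black
    T gray
      T→N: N is gray → back edge
First back edge: T → N.

T→N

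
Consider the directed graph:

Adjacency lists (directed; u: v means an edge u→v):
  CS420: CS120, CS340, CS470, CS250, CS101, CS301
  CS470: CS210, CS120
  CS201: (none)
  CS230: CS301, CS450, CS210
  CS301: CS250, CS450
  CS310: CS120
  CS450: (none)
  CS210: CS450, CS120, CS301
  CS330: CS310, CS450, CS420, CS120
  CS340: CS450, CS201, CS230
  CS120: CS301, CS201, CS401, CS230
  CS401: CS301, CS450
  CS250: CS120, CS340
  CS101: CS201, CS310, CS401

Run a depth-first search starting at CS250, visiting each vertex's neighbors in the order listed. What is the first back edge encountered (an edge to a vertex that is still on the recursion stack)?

CS301->CS250

DFS from CS250 (visiting each vertex's neighbors in the order listed); mark gray on enter, black on exit:
CS250 gray
  CS120 gray
    CS301 gray
      CS301→CS250: CS250 is gray → back edge
First back edge: CS301 → CS250.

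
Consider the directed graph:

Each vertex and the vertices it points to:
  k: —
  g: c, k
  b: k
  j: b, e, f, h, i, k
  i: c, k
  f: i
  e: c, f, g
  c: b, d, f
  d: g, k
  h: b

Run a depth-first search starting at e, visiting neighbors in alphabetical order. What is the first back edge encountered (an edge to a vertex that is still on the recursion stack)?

g->c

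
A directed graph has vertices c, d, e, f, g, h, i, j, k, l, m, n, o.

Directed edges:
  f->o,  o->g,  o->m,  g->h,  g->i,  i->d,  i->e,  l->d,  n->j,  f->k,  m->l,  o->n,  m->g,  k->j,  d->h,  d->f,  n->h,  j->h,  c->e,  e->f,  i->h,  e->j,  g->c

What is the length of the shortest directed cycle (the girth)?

5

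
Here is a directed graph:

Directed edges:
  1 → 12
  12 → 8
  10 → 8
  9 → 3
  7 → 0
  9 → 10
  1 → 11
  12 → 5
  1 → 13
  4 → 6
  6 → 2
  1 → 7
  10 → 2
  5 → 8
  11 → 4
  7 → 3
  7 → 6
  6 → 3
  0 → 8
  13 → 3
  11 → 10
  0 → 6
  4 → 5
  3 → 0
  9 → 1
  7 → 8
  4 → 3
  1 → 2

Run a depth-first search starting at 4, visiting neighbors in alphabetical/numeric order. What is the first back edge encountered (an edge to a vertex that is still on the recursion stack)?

6->3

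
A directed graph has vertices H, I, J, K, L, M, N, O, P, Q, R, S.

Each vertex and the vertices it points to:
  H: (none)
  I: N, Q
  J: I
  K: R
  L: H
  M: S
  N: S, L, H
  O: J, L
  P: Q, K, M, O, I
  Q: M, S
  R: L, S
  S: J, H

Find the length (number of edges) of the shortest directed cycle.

For each vertex v, BFS finds the shortest path from v back to v.
The shortest such closed walk is I → N → S → J → I, length 4.

4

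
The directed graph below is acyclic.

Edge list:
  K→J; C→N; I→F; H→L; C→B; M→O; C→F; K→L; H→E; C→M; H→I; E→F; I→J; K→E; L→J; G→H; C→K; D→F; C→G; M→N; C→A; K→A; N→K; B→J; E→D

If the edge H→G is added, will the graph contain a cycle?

Yes

Adding H→G creates a cycle iff G can already reach H.
Path from G: G → H.
So G → … → H → G is a cycle.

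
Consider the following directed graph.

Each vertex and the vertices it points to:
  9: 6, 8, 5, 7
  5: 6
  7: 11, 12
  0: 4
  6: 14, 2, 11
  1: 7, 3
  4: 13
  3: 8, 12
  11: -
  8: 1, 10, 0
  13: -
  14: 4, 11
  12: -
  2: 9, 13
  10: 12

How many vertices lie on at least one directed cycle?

A vertex is on a directed cycle iff it belongs to a strongly connected component of size ≥ 2 (or has a self-loop).
The vertices on cycles are {1, 2, 3, 5, 6, 8, 9} — 7 in total.

7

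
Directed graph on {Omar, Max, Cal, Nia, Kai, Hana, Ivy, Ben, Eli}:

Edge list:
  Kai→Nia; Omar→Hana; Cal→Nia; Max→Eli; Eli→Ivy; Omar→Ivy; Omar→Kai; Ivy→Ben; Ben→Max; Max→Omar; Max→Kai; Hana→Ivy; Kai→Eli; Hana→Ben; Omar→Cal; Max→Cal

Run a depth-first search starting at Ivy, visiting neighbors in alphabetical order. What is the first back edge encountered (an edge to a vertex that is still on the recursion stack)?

DFS from Ivy (visiting neighbors in alphabetical order); mark gray on enter, black on exit:
Ivy gray
  Ben gray
    Max gray
      Cal gray
        Nia gray
        Nia black
      Cal black
      Eli gray
        Eli→Ivy: Ivy is gray → back edge
First back edge: Eli → Ivy.

Eli→Ivy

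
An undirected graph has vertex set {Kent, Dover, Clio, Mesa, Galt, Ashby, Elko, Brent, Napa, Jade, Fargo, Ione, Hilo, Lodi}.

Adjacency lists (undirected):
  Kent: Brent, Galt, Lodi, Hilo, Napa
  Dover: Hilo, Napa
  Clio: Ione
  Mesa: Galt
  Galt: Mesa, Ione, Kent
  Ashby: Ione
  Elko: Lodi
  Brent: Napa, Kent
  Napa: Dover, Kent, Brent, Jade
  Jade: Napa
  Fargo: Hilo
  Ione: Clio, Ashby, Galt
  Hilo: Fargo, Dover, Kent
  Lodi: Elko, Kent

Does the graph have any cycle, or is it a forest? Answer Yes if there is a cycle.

DFS, tracking each vertex's parent; an edge to a visited non-parent vertex closes a cycle.
Start from Lodi:
visit Lodi (parent –)
  visit Elko (parent Lodi)
    Elko–Lodi: parent, skip
  visit Kent (parent Lodi)
    visit Brent (parent Kent)
      visit Napa (parent Brent)
        visit Dover (parent Napa)
          visit Hilo (parent Dover)
            visit Fargo (parent Hilo)
              Fargo–Hilo: parent, skip
            Hilo–Dover: parent, skip
            Hilo–Kent: Kent visited and ≠ parent → cycle
Cycle: Kent – Brent – Napa – Dover – Hilo – Kent.

Yes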